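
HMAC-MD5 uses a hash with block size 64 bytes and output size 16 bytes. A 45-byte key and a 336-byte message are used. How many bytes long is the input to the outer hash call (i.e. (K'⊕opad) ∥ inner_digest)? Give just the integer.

Key is 45 ≤ 64 bytes, zero-padded: |K'| = 64.
Outer input = (K'⊕opad) ∥ H(inner) → 64 + 16 = 80 bytes.

80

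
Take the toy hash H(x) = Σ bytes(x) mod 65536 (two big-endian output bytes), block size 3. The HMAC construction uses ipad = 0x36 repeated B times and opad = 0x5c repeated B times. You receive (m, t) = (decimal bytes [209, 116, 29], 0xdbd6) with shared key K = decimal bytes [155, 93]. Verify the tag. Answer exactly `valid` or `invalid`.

Key decimal bytes [155, 93] = 9b 5d is 2 bytes ≤ B = 3; zero-pad to 3 bytes: K' = 9b 5d 00.
K' ⊕ ipad = ad 6b 36; K' ⊕ opad = c7 01 5c.
Inner hash: sum = 173+107+54+209+116+29 = 688 → 02 b0.
Outer hash (recomputed tag): sum = 199+1+92+2+176 = 470 → 01 d6.
Recomputed tag = 01d6; claimed = dbd6 → mismatch.

invalid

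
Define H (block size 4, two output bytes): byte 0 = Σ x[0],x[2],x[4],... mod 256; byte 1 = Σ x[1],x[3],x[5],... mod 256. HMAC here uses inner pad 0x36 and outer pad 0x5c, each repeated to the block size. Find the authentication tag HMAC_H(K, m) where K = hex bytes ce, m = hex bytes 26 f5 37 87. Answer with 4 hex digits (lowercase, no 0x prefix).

79a0

Key hex bytes ce is 1 byte ≤ B = 4; zero-pad to 4 bytes: K' = ce 00 00 00.
K' ⊕ ipad = f8 36 36 36.  K' ⊕ opad = 92 5c 5c 5c.
Inner input = (K'⊕ipad) ∥ m = f8 36 36 36 ∥ 26 f5 37 87.
Inner hash: even-index sum = 395 mod 256 = 139; odd-index sum = 488 mod 256 = 232 → 8b e8.
Outer input = (K'⊕opad) ∥ inner = 92 5c 5c 5c ∥ 8b e8.
Outer hash (tag): even-index sum = 377 mod 256 = 121; odd-index sum = 416 mod 256 = 160 → 79 a0.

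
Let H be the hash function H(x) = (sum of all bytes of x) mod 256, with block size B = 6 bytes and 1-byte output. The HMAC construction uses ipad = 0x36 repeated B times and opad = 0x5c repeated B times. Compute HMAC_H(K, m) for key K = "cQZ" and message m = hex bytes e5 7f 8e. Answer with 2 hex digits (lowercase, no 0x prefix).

Key "cQZ" = 63 51 5a is 3 bytes ≤ B = 6; zero-pad to 6 bytes: K' = 63 51 5a 00 00 00.
K' ⊕ ipad = 55 67 6c 36 36 36.  K' ⊕ opad = 3f 0d 06 5c 5c 5c.
Inner input = (K'⊕ipad) ∥ m = 55 67 6c 36 36 36 ∥ e5 7f 8e.
Inner hash: sum = 85+103+108+54+54+54+229+127+142 = 956; mod 256 = 188 → bc.
Outer input = (K'⊕opad) ∥ inner = 3f 0d 06 5c 5c 5c ∥ bc.
Outer hash (tag): sum = 63+13+6+92+92+92+188 = 546; mod 256 = 34 → 22.

22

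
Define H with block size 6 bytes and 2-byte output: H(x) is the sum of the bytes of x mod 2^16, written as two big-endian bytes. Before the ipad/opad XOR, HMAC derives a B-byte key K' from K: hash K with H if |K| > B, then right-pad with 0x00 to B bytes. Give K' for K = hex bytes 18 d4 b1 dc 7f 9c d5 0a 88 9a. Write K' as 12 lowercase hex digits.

|K| = 10 > B = 6, so first hash the key.
H(K): sum = 24+212+177+220+127+156+213+10+136+154 = 1429 → 05 95.
Zero-pad H(K) = 05 95 to 6 bytes: K' = 05 95 00 00 00 00.

059500000000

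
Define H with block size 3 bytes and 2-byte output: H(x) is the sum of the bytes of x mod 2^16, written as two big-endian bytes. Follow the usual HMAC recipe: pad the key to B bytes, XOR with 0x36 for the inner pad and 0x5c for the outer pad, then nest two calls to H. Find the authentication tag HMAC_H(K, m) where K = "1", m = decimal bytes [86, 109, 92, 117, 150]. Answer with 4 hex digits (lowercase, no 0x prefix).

01c4

Key "1" = 31 is 1 byte ≤ B = 3; zero-pad to 3 bytes: K' = 31 00 00.
K' ⊕ ipad = 07 36 36.  K' ⊕ opad = 6d 5c 5c.
Inner input = (K'⊕ipad) ∥ m = 07 36 36 ∥ 56 6d 5c 75 96.
Inner hash: sum = 7+54+54+86+109+92+117+150 = 669 → 02 9d.
Outer input = (K'⊕opad) ∥ inner = 6d 5c 5c ∥ 02 9d.
Outer hash (tag): sum = 109+92+92+2+157 = 452 → 01 c4.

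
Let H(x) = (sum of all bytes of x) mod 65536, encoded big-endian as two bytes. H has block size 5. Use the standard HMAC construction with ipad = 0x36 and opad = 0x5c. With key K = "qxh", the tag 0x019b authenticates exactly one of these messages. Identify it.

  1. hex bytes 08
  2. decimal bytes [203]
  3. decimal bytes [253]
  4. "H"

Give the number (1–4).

Key "qxh" = 71 78 68 is 3 bytes ≤ B = 5; zero-pad to 5 bytes: K' = 71 78 68 00 00.
K' ⊕ ipad = 47 4e 5e 36 36; K' ⊕ opad = 2d 24 34 5c 5c.
m1: inner = H(47 4e 5e 36 36 08) = 01 67; tag = H(2d 24 34 5c 5c 01 67) = 01a5
m2: inner = H(47 4e 5e 36 36 cb) = 02 2a; tag = H(2d 24 34 5c 5c 02 2a) = 0169
m3: inner = H(47 4e 5e 36 36 fd) = 02 5c; tag = H(2d 24 34 5c 5c 02 5c) = 019b ← matches
m4: inner = H(47 4e 5e 36 36 48) = 01 a7; tag = H(2d 24 34 5c 5c 01 a7) = 01e5

3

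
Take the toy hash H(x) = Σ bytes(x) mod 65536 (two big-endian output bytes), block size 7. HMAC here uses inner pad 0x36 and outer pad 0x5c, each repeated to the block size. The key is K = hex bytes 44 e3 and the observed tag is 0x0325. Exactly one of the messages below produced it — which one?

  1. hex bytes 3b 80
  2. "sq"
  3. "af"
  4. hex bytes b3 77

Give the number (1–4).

4

Key hex bytes 44 e3 is 2 bytes ≤ B = 7; zero-pad to 7 bytes: K' = 44 e3 00 00 00 00 00.
K' ⊕ ipad = 72 d5 36 36 36 36 36; K' ⊕ opad = 18 bf 5c 5c 5c 5c 5c.
m1: inner = H(72 d5 36 36 36 36 36 3b 80) = 03 10; tag = H(18 bf 5c 5c 5c 5c 5c 03 10) = 02b6
m2: inner = H(72 d5 36 36 36 36 36 73 71) = 03 39; tag = H(18 bf 5c 5c 5c 5c 5c 03 39) = 02df
m3: inner = H(72 d5 36 36 36 36 36 61 66) = 03 1c; tag = H(18 bf 5c 5c 5c 5c 5c 03 1c) = 02c2
m4: inner = H(72 d5 36 36 36 36 36 b3 77) = 03 7f; tag = H(18 bf 5c 5c 5c 5c 5c 03 7f) = 0325 ← matches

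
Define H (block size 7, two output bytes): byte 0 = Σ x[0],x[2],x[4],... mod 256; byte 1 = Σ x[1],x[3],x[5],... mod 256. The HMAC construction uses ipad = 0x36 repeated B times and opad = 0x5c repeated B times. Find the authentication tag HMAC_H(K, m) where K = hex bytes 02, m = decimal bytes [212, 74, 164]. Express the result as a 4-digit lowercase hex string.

Key hex bytes 02 is 1 byte ≤ B = 7; zero-pad to 7 bytes: K' = 02 00 00 00 00 00 00.
K' ⊕ ipad = 34 36 36 36 36 36 36.  K' ⊕ opad = 5e 5c 5c 5c 5c 5c 5c.
Inner input = (K'⊕ipad) ∥ m = 34 36 36 36 36 36 36 ∥ d4 4a a4.
Inner hash: even-index sum = 288 mod 256 = 32; odd-index sum = 538 mod 256 = 26 → 20 1a.
Outer input = (K'⊕opad) ∥ inner = 5e 5c 5c 5c 5c 5c 5c ∥ 20 1a.
Outer hash (tag): even-index sum = 396 mod 256 = 140; odd-index sum = 308 mod 256 = 52 → 8c 34.

8c34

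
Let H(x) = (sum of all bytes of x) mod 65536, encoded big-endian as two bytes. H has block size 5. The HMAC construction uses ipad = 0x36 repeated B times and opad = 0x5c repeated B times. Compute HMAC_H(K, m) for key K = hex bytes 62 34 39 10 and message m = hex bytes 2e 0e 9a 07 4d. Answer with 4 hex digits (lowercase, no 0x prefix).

Key hex bytes 62 34 39 10 is 4 bytes ≤ B = 5; zero-pad to 5 bytes: K' = 62 34 39 10 00.
K' ⊕ ipad = 54 02 0f 26 36.  K' ⊕ opad = 3e 68 65 4c 5c.
Inner input = (K'⊕ipad) ∥ m = 54 02 0f 26 36 ∥ 2e 0e 9a 07 4d.
Inner hash: sum = 84+2+15+38+54+46+14+154+7+77 = 491 → 01 eb.
Outer input = (K'⊕opad) ∥ inner = 3e 68 65 4c 5c ∥ 01 eb.
Outer hash (tag): sum = 62+104+101+76+92+1+235 = 671 → 02 9f.

029f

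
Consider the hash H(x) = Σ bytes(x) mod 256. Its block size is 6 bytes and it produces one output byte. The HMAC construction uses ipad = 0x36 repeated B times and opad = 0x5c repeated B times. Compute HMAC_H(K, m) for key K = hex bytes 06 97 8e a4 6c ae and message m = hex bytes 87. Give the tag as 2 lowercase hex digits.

Key hex bytes 06 97 8e a4 6c ae is exactly B = 6 bytes: K' = 06 97 8e a4 6c ae.
K' ⊕ ipad = 30 a1 b8 92 5a 98.  K' ⊕ opad = 5a cb d2 f8 30 f2.
Inner input = (K'⊕ipad) ∥ m = 30 a1 b8 92 5a 98 ∥ 87.
Inner hash: sum = 48+161+184+146+90+152+135 = 916; mod 256 = 148 → 94.
Outer input = (K'⊕opad) ∥ inner = 5a cb d2 f8 30 f2 ∥ 94.
Outer hash (tag): sum = 90+203+210+248+48+242+148 = 1189; mod 256 = 165 → a5.

a5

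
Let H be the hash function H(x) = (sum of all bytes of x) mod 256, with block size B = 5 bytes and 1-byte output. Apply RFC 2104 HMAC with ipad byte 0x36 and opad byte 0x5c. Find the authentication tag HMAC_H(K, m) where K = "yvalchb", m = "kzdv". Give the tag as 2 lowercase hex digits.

9b

Key "yvalchb" = 79 76 61 6c 63 68 62 is 7 bytes > B = 5, so hash it first: H(key) = e9, then zero-pad to 5 bytes: K' = e9 00 00 00 00.
K' ⊕ ipad = df 36 36 36 36.  K' ⊕ opad = b5 5c 5c 5c 5c.
Inner input = (K'⊕ipad) ∥ m = df 36 36 36 36 ∥ 6b 7a 64 76.
Inner hash: sum = 223+54+54+54+54+107+122+100+118 = 886; mod 256 = 118 → 76.
Outer input = (K'⊕opad) ∥ inner = b5 5c 5c 5c 5c ∥ 76.
Outer hash (tag): sum = 181+92+92+92+92+118 = 667; mod 256 = 155 → 9b.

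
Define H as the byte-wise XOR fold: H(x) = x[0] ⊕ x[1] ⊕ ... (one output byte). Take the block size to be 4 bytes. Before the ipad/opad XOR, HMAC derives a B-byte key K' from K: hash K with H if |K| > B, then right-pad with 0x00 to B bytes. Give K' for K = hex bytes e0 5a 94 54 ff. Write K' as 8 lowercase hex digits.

85000000

|K| = 5 > B = 4, so first hash the key.
H(K): XOR e0⊕5a⊕94⊕54⊕ff = 85.
Zero-pad H(K) = 85 to 4 bytes: K' = 85 00 00 00.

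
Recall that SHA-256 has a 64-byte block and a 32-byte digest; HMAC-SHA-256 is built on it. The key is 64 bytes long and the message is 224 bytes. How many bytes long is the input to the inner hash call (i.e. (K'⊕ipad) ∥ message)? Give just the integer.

288

Key is 64 ≤ 64 bytes, zero-padded: |K'| = 64.
Inner input = (K'⊕ipad) ∥ m → 64 + 224 = 288 bytes.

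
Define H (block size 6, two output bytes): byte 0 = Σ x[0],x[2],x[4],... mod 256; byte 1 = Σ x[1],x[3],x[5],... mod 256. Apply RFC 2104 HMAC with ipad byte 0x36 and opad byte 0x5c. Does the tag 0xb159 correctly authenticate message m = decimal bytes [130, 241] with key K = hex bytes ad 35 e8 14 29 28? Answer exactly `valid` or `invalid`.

Key hex bytes ad 35 e8 14 29 28 is exactly B = 6 bytes: K' = ad 35 e8 14 29 28.
K' ⊕ ipad = 9b 03 de 22 1f 1e; K' ⊕ opad = f1 69 b4 48 75 74.
Inner hash: even-index sum = 538 mod 256 = 26; odd-index sum = 308 mod 256 = 52 → 1a 34.
Outer hash (recomputed tag): even-index sum = 564 mod 256 = 52; odd-index sum = 345 mod 256 = 89 → 34 59.
Recomputed tag = 3459; claimed = b159 → mismatch.

invalid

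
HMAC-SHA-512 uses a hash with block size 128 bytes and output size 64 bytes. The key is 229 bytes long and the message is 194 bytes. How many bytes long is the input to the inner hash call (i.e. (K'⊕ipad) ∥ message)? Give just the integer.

322

Key is 229 > 128 bytes, so it is hashed to 64 bytes then zero-padded to 128: |K'| = 128.
Inner input = (K'⊕ipad) ∥ m → 128 + 194 = 322 bytes.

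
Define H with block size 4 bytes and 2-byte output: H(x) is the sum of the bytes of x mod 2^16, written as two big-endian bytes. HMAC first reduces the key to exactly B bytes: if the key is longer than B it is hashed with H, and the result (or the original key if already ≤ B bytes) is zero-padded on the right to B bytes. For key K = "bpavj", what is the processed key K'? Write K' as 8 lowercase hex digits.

02130000

|K| = 5 > B = 4, so first hash the key.
H(K): sum = 98+112+97+118+106 = 531 → 02 13.
Zero-pad H(K) = 02 13 to 4 bytes: K' = 02 13 00 00.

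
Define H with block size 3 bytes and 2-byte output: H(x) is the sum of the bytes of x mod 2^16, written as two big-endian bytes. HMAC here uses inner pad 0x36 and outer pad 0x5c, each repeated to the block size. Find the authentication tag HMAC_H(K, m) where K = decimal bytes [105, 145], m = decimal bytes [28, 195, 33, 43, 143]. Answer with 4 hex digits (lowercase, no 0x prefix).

Key decimal bytes [105, 145] = 69 91 is 2 bytes ≤ B = 3; zero-pad to 3 bytes: K' = 69 91 00.
K' ⊕ ipad = 5f a7 36.  K' ⊕ opad = 35 cd 5c.
Inner input = (K'⊕ipad) ∥ m = 5f a7 36 ∥ 1c c3 21 2b 8f.
Inner hash: sum = 95+167+54+28+195+33+43+143 = 758 → 02 f6.
Outer input = (K'⊕opad) ∥ inner = 35 cd 5c ∥ 02 f6.
Outer hash (tag): sum = 53+205+92+2+246 = 598 → 02 56.

0256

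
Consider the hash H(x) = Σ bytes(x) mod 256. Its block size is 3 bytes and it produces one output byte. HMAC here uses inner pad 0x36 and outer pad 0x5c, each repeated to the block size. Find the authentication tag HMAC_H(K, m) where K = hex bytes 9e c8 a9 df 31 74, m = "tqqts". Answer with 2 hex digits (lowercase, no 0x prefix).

Key hex bytes 9e c8 a9 df 31 74 is 6 bytes > B = 3, so hash it first: H(key) = 93, then zero-pad to 3 bytes: K' = 93 00 00.
K' ⊕ ipad = a5 36 36.  K' ⊕ opad = cf 5c 5c.
Inner input = (K'⊕ipad) ∥ m = a5 36 36 ∥ 74 71 71 74 73.
Inner hash: sum = 165+54+54+116+113+113+116+115 = 846; mod 256 = 78 → 4e.
Outer input = (K'⊕opad) ∥ inner = cf 5c 5c ∥ 4e.
Outer hash (tag): sum = 207+92+92+78 = 469; mod 256 = 213 → d5.

d5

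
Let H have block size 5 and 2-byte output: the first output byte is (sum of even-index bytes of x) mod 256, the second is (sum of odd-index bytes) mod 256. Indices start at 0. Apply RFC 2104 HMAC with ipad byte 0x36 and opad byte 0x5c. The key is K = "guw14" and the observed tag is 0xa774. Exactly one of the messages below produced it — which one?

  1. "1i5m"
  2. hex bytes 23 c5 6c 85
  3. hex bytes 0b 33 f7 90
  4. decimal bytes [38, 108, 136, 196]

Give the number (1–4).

Key "guw14" = 67 75 77 31 34 is exactly B = 5 bytes: K' = 67 75 77 31 34.
K' ⊕ ipad = 51 43 41 07 02; K' ⊕ opad = 3b 29 2b 6d 68.
m1: inner = H(51 43 41 07 02 31 69 35 6d) = 6a b0; tag = H(3b 29 2b 6d 68 6a b0) = 7e00
m2: inner = H(51 43 41 07 02 23 c5 6c 85) = de d9; tag = H(3b 29 2b 6d 68 de d9) = a774 ← matches
m3: inner = H(51 43 41 07 02 0b 33 f7 90) = 57 4c; tag = H(3b 29 2b 6d 68 57 4c) = 1aed
m4: inner = H(51 43 41 07 02 26 6c 88 c4) = c4 f8; tag = H(3b 29 2b 6d 68 c4 f8) = c65a

2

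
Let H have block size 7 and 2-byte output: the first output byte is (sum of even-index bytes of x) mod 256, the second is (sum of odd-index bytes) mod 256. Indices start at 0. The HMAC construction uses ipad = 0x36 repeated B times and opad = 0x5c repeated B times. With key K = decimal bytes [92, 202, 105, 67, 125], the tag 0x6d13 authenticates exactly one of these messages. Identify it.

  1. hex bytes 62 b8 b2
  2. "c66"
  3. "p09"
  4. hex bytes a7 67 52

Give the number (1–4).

Key decimal bytes [92, 202, 105, 67, 125] = 5c ca 69 43 7d is 5 bytes ≤ B = 7; zero-pad to 7 bytes: K' = 5c ca 69 43 7d 00 00.
K' ⊕ ipad = 6a fc 5f 75 4b 36 36; K' ⊕ opad = 00 96 35 1f 21 5c 5c.
m1: inner = H(6a fc 5f 75 4b 36 36 62 b8 b2) = 02 bb; tag = H(00 96 35 1f 21 5c 5c 02 bb) = 6d13 ← matches
m2: inner = H(6a fc 5f 75 4b 36 36 63 36 36) = 80 40; tag = H(00 96 35 1f 21 5c 5c 80 40) = f291
m3: inner = H(6a fc 5f 75 4b 36 36 70 30 39) = 7a 50; tag = H(00 96 35 1f 21 5c 5c 7a 50) = 028b
m4: inner = H(6a fc 5f 75 4b 36 36 a7 67 52) = b1 a0; tag = H(00 96 35 1f 21 5c 5c b1 a0) = 52c2

1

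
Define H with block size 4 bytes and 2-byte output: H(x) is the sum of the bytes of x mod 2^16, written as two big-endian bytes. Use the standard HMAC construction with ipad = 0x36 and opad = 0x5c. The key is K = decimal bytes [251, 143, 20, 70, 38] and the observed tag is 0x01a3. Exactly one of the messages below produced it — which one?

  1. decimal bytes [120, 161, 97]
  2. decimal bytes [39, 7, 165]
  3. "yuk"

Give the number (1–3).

3

Key decimal bytes [251, 143, 20, 70, 38] = fb 8f 14 46 26 is 5 bytes > B = 4, so hash it first: H(key) = 02 0a, then zero-pad to 4 bytes: K' = 02 0a 00 00.
K' ⊕ ipad = 34 3c 36 36; K' ⊕ opad = 5e 56 5c 5c.
m1: inner = H(34 3c 36 36 78 a1 61) = 02 56; tag = H(5e 56 5c 5c 02 56) = 01c4
m2: inner = H(34 3c 36 36 27 07 a5) = 01 af; tag = H(5e 56 5c 5c 01 af) = 021c
m3: inner = H(34 3c 36 36 79 75 6b) = 02 35; tag = H(5e 56 5c 5c 02 35) = 01a3 ← matches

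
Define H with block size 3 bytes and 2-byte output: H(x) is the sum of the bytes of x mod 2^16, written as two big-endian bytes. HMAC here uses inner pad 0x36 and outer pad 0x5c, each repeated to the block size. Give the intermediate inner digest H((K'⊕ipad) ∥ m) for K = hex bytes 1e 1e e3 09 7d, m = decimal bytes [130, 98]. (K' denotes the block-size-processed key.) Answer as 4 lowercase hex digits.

01e4

Key hex bytes 1e 1e e3 09 7d is 5 bytes > B = 3, so hash it first: H(key) = 01 a5, then zero-pad to 3 bytes: K' = 01 a5 00.
K' ⊕ ipad = 37 93 36.
Inner input = 37 93 36 ∥ 82 62.
Inner hash: sum = 55+147+54+130+98 = 484 → 01 e4.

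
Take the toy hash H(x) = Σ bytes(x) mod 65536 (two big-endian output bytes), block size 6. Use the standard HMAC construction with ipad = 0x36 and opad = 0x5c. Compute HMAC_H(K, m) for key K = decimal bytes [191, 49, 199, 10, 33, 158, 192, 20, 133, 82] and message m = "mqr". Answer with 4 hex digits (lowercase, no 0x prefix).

Key decimal bytes [191, 49, 199, 10, 33, 158, 192, 20, 133, 82] = bf 31 c7 0a 21 9e c0 14 85 52 is 10 bytes > B = 6, so hash it first: H(key) = 04 2b, then zero-pad to 6 bytes: K' = 04 2b 00 00 00 00.
K' ⊕ ipad = 32 1d 36 36 36 36.  K' ⊕ opad = 58 77 5c 5c 5c 5c.
Inner input = (K'⊕ipad) ∥ m = 32 1d 36 36 36 36 ∥ 6d 71 72.
Inner hash: sum = 50+29+54+54+54+54+109+113+114 = 631 → 02 77.
Outer input = (K'⊕opad) ∥ inner = 58 77 5c 5c 5c 5c ∥ 02 77.
Outer hash (tag): sum = 88+119+92+92+92+92+2+119 = 696 → 02 b8.

02b8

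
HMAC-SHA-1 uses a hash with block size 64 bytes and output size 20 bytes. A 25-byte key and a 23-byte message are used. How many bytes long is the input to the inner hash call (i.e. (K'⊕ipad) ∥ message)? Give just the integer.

87

Key is 25 ≤ 64 bytes, zero-padded: |K'| = 64.
Inner input = (K'⊕ipad) ∥ m → 64 + 23 = 87 bytes.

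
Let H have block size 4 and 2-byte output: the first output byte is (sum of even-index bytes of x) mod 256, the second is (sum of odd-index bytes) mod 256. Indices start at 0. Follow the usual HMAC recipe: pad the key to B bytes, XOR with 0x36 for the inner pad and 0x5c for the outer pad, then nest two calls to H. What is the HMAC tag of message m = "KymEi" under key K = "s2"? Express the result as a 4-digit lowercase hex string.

Key "s2" = 73 32 is 2 bytes ≤ B = 4; zero-pad to 4 bytes: K' = 73 32 00 00.
K' ⊕ ipad = 45 04 36 36.  K' ⊕ opad = 2f 6e 5c 5c.
Inner input = (K'⊕ipad) ∥ m = 45 04 36 36 ∥ 4b 79 6d 45 69.
Inner hash: even-index sum = 412 mod 256 = 156; odd-index sum = 248 mod 256 = 248 → 9c f8.
Outer input = (K'⊕opad) ∥ inner = 2f 6e 5c 5c ∥ 9c f8.
Outer hash (tag): even-index sum = 295 mod 256 = 39; odd-index sum = 450 mod 256 = 194 → 27 c2.

27c2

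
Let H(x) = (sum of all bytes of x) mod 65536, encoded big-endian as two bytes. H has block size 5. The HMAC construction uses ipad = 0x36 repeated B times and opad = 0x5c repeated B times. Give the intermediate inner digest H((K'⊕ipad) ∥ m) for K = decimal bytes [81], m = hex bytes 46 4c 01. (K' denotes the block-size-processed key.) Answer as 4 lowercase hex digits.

Key decimal bytes [81] = 51 is 1 byte ≤ B = 5; zero-pad to 5 bytes: K' = 51 00 00 00 00.
K' ⊕ ipad = 67 36 36 36 36.
Inner input = 67 36 36 36 36 ∥ 46 4c 01.
Inner hash: sum = 103+54+54+54+54+70+76+1 = 466 → 01 d2.

01d2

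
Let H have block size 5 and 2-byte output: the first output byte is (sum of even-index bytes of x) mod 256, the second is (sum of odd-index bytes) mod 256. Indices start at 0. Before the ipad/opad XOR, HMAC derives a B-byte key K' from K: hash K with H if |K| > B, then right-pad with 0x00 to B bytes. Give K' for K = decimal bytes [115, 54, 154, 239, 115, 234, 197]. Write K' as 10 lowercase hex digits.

450f000000

|K| = 7 > B = 5, so first hash the key.
H(K): even-index sum = 581 mod 256 = 69; odd-index sum = 527 mod 256 = 15 → 45 0f.
Zero-pad H(K) = 45 0f to 5 bytes: K' = 45 0f 00 00 00.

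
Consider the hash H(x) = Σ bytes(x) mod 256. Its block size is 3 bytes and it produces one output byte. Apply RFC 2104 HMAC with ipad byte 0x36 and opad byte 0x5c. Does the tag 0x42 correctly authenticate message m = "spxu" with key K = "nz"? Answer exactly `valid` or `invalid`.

Key "nz" = 6e 7a is 2 bytes ≤ B = 3; zero-pad to 3 bytes: K' = 6e 7a 00.
K' ⊕ ipad = 58 4c 36; K' ⊕ opad = 32 26 5c.
Inner hash: sum = 88+76+54+115+112+120+117 = 682; mod 256 = 170 → aa.
Outer hash (recomputed tag): sum = 50+38+92+170 = 350; mod 256 = 94 → 5e.
Recomputed tag = 5e; claimed = 42 → mismatch.

invalid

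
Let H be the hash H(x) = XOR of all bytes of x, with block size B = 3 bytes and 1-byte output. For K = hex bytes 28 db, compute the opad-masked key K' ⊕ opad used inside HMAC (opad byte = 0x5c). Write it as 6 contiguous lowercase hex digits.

Key hex bytes 28 db is 2 bytes ≤ B = 3; zero-pad to 3 bytes: K' = 28 db 00.
XOR each byte with 0x5c: 28⊕5c=74, db⊕5c=87, 00⊕5c=5c.

74875c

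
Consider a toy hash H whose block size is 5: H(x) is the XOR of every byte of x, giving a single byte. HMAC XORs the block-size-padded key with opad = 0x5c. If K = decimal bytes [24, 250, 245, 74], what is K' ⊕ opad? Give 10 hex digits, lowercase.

44a6a9165c

Key decimal bytes [24, 250, 245, 74] = 18 fa f5 4a is 4 bytes ≤ B = 5; zero-pad to 5 bytes: K' = 18 fa f5 4a 00.
XOR each byte with 0x5c: 18⊕5c=44, fa⊕5c=a6, f5⊕5c=a9, 4a⊕5c=16, 00⊕5c=5c.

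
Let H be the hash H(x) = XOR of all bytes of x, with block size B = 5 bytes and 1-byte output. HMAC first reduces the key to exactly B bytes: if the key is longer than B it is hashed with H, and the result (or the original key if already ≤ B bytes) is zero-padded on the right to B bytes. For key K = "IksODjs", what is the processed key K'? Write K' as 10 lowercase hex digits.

4300000000

|K| = 7 > B = 5, so first hash the key.
H(K): XOR 49⊕6b⊕73⊕4f⊕44⊕6a⊕73 = 43.
Zero-pad H(K) = 43 to 5 bytes: K' = 43 00 00 00 00.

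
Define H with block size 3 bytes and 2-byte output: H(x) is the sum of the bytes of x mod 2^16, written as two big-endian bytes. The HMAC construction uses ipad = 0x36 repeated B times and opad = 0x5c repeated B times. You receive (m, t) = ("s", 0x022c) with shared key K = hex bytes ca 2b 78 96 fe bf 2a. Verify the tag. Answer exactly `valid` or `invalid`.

Key hex bytes ca 2b 78 96 fe bf 2a is 7 bytes > B = 3, so hash it first: H(key) = 03 ea, then zero-pad to 3 bytes: K' = 03 ea 00.
K' ⊕ ipad = 35 dc 36; K' ⊕ opad = 5f b6 5c.
Inner hash: sum = 53+220+54+115 = 442 → 01 ba.
Outer hash (recomputed tag): sum = 95+182+92+1+186 = 556 → 02 2c.
Recomputed tag = 022c; claimed = 022c → match.

valid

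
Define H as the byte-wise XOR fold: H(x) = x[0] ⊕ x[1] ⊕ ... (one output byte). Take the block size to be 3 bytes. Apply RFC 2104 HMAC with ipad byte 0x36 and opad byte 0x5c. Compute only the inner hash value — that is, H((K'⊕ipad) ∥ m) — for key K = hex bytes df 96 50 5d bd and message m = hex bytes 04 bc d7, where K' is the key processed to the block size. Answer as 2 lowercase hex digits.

Key hex bytes df 96 50 5d bd is 5 bytes > B = 3, so hash it first: H(key) = f9, then zero-pad to 3 bytes: K' = f9 00 00.
K' ⊕ ipad = cf 36 36.
Inner input = cf 36 36 ∥ 04 bc d7.
Inner hash: XOR cf⊕36⊕36⊕04⊕bc⊕d7 = a0.

a0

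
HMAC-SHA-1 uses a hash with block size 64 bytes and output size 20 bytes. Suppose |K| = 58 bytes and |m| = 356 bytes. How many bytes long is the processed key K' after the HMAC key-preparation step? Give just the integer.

64

Key is 58 ≤ 64 bytes, zero-padded: |K'| = 64.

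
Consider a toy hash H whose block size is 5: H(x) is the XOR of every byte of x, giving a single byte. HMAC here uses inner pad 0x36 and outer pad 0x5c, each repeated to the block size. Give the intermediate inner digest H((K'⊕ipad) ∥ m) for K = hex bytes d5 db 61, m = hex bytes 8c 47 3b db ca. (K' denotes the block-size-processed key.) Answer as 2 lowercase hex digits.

Key hex bytes d5 db 61 is 3 bytes ≤ B = 5; zero-pad to 5 bytes: K' = d5 db 61 00 00.
K' ⊕ ipad = e3 ed 57 36 36.
Inner input = e3 ed 57 36 36 ∥ 8c 47 3b db ca.
Inner hash: XOR e3⊕ed⊕57⊕36⊕36⊕8c⊕47⊕3b⊕db⊕ca = b8.

b8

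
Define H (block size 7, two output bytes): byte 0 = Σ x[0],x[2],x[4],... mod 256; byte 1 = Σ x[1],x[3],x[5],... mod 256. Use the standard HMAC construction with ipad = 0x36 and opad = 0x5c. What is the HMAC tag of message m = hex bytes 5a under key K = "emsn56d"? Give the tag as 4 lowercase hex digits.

Key "emsn56d" = 65 6d 73 6e 35 36 64 is exactly B = 7 bytes: K' = 65 6d 73 6e 35 36 64.
K' ⊕ ipad = 53 5b 45 58 03 00 52.  K' ⊕ opad = 39 31 2f 32 69 6a 38.
Inner input = (K'⊕ipad) ∥ m = 53 5b 45 58 03 00 52 ∥ 5a.
Inner hash: even-index sum = 237 mod 256 = 237; odd-index sum = 269 mod 256 = 13 → ed 0d.
Outer input = (K'⊕opad) ∥ inner = 39 31 2f 32 69 6a 38 ∥ ed 0d.
Outer hash (tag): even-index sum = 278 mod 256 = 22; odd-index sum = 442 mod 256 = 186 → 16 ba.

16ba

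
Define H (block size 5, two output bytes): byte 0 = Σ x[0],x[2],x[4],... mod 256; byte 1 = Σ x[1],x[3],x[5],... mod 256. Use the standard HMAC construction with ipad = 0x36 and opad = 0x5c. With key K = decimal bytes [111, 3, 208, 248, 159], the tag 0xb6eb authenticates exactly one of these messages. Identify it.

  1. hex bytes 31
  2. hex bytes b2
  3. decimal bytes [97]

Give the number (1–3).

Key decimal bytes [111, 3, 208, 248, 159] = 6f 03 d0 f8 9f is exactly B = 5 bytes: K' = 6f 03 d0 f8 9f.
K' ⊕ ipad = 59 35 e6 ce a9; K' ⊕ opad = 33 5f 8c a4 c3.
m1: inner = H(59 35 e6 ce a9 31) = e8 34; tag = H(33 5f 8c a4 c3 e8 34) = b6eb ← matches
m2: inner = H(59 35 e6 ce a9 b2) = e8 b5; tag = H(33 5f 8c a4 c3 e8 b5) = 37eb
m3: inner = H(59 35 e6 ce a9 61) = e8 64; tag = H(33 5f 8c a4 c3 e8 64) = e6eb

1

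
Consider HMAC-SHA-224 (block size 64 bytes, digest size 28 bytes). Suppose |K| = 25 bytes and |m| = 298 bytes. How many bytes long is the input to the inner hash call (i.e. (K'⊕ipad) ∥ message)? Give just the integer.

362

Key is 25 ≤ 64 bytes, zero-padded: |K'| = 64.
Inner input = (K'⊕ipad) ∥ m → 64 + 298 = 362 bytes.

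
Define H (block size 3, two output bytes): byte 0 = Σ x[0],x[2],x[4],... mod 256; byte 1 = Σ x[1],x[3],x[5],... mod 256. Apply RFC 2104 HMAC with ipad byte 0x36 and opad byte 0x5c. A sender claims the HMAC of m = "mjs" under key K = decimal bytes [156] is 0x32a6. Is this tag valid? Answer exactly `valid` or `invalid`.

valid

Key decimal bytes [156] = 9c is 1 byte ≤ B = 3; zero-pad to 3 bytes: K' = 9c 00 00.
K' ⊕ ipad = aa 36 36; K' ⊕ opad = c0 5c 5c.
Inner hash: even-index sum = 330 mod 256 = 74; odd-index sum = 278 mod 256 = 22 → 4a 16.
Outer hash (recomputed tag): even-index sum = 306 mod 256 = 50; odd-index sum = 166 mod 256 = 166 → 32 a6.
Recomputed tag = 32a6; claimed = 32a6 → match.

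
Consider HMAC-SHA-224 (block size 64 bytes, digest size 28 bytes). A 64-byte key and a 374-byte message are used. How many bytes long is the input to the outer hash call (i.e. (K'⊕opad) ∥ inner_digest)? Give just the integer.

Key is 64 ≤ 64 bytes, zero-padded: |K'| = 64.
Outer input = (K'⊕opad) ∥ H(inner) → 64 + 28 = 92 bytes.

92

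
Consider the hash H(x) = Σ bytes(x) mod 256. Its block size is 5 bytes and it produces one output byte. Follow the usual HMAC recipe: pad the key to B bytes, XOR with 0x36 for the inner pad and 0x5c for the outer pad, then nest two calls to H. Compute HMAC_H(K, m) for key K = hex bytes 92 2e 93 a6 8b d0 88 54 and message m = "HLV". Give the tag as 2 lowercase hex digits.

a4

Key hex bytes 92 2e 93 a6 8b d0 88 54 is 8 bytes > B = 5, so hash it first: H(key) = 30, then zero-pad to 5 bytes: K' = 30 00 00 00 00.
K' ⊕ ipad = 06 36 36 36 36.  K' ⊕ opad = 6c 5c 5c 5c 5c.
Inner input = (K'⊕ipad) ∥ m = 06 36 36 36 36 ∥ 48 4c 56.
Inner hash: sum = 6+54+54+54+54+72+76+86 = 456; mod 256 = 200 → c8.
Outer input = (K'⊕opad) ∥ inner = 6c 5c 5c 5c 5c ∥ c8.
Outer hash (tag): sum = 108+92+92+92+92+200 = 676; mod 256 = 164 → a4.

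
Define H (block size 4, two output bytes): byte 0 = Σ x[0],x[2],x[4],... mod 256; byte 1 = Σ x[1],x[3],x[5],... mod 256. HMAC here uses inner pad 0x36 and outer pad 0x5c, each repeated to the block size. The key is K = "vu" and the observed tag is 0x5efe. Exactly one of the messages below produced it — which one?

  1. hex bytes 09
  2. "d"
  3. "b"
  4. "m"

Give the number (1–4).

Key "vu" = 76 75 is 2 bytes ≤ B = 4; zero-pad to 4 bytes: K' = 76 75 00 00.
K' ⊕ ipad = 40 43 36 36; K' ⊕ opad = 2a 29 5c 5c.
m1: inner = H(40 43 36 36 09) = 7f 79; tag = H(2a 29 5c 5c 7f 79) = 05fe
m2: inner = H(40 43 36 36 64) = da 79; tag = H(2a 29 5c 5c da 79) = 60fe
m3: inner = H(40 43 36 36 62) = d8 79; tag = H(2a 29 5c 5c d8 79) = 5efe ← matches
m4: inner = H(40 43 36 36 6d) = e3 79; tag = H(2a 29 5c 5c e3 79) = 69fe

3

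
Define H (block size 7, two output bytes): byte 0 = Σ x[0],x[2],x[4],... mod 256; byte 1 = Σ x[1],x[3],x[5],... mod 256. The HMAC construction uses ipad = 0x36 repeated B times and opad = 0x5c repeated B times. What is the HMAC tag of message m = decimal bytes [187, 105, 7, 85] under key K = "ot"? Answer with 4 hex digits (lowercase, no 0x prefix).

Key "ot" = 6f 74 is 2 bytes ≤ B = 7; zero-pad to 7 bytes: K' = 6f 74 00 00 00 00 00.
K' ⊕ ipad = 59 42 36 36 36 36 36.  K' ⊕ opad = 33 28 5c 5c 5c 5c 5c.
Inner input = (K'⊕ipad) ∥ m = 59 42 36 36 36 36 36 ∥ bb 69 07 55.
Inner hash: even-index sum = 441 mod 256 = 185; odd-index sum = 368 mod 256 = 112 → b9 70.
Outer input = (K'⊕opad) ∥ inner = 33 28 5c 5c 5c 5c 5c ∥ b9 70.
Outer hash (tag): even-index sum = 439 mod 256 = 183; odd-index sum = 409 mod 256 = 153 → b7 99.

b799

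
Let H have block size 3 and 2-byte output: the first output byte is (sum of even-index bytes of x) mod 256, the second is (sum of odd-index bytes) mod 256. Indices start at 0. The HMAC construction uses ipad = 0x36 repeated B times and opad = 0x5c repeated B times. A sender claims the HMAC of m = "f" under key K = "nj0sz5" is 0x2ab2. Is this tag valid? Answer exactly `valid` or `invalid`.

Key "nj0sz5" = 6e 6a 30 73 7a 35 is 6 bytes > B = 3, so hash it first: H(key) = 18 12, then zero-pad to 3 bytes: K' = 18 12 00.
K' ⊕ ipad = 2e 24 36; K' ⊕ opad = 44 4e 5c.
Inner hash: even-index sum = 100 mod 256 = 100; odd-index sum = 138 mod 256 = 138 → 64 8a.
Outer hash (recomputed tag): even-index sum = 298 mod 256 = 42; odd-index sum = 178 mod 256 = 178 → 2a b2.
Recomputed tag = 2ab2; claimed = 2ab2 → match.

valid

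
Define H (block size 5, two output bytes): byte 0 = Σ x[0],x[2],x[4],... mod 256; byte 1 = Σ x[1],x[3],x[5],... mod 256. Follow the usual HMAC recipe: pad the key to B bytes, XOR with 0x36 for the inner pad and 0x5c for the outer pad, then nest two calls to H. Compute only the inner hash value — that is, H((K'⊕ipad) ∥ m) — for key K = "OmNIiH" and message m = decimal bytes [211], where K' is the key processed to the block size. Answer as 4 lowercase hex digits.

9cd1

Key "OmNIiH" = 4f 6d 4e 49 69 48 is 6 bytes > B = 5, so hash it first: H(key) = 06 fe, then zero-pad to 5 bytes: K' = 06 fe 00 00 00.
K' ⊕ ipad = 30 c8 36 36 36.
Inner input = 30 c8 36 36 36 ∥ d3.
Inner hash: even-index sum = 156 mod 256 = 156; odd-index sum = 465 mod 256 = 209 → 9c d1.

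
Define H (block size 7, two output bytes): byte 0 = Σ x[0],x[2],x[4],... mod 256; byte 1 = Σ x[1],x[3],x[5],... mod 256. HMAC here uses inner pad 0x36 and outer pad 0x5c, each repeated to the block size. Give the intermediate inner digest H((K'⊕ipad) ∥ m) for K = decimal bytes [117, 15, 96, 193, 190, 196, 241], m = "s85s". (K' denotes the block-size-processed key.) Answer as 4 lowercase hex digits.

Key decimal bytes [117, 15, 96, 193, 190, 196, 241] = 75 0f 60 c1 be c4 f1 is exactly B = 7 bytes: K' = 75 0f 60 c1 be c4 f1.
K' ⊕ ipad = 43 39 56 f7 88 f2 c7.
Inner input = 43 39 56 f7 88 f2 c7 ∥ 73 38 35 73.
Inner hash: even-index sum = 659 mod 256 = 147; odd-index sum = 714 mod 256 = 202 → 93 ca.

93ca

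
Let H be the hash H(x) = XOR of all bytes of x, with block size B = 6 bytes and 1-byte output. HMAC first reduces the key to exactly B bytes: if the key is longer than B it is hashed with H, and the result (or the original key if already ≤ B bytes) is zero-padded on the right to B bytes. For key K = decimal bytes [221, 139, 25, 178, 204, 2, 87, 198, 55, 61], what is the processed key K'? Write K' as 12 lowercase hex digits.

|K| = 10 > B = 6, so first hash the key.
H(K): XOR dd⊕8b⊕19⊕b2⊕cc⊕02⊕57⊕c6⊕37⊕3d = a8.
Zero-pad H(K) = a8 to 6 bytes: K' = a8 00 00 00 00 00.

a80000000000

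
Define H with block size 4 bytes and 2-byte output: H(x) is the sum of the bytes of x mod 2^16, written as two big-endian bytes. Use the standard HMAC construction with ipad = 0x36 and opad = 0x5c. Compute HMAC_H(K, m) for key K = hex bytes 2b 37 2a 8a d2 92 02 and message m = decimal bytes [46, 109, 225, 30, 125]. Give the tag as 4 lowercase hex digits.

013a

Key hex bytes 2b 37 2a 8a d2 92 02 is 7 bytes > B = 4, so hash it first: H(key) = 02 7c, then zero-pad to 4 bytes: K' = 02 7c 00 00.
K' ⊕ ipad = 34 4a 36 36.  K' ⊕ opad = 5e 20 5c 5c.
Inner input = (K'⊕ipad) ∥ m = 34 4a 36 36 ∥ 2e 6d e1 1e 7d.
Inner hash: sum = 52+74+54+54+46+109+225+30+125 = 769 → 03 01.
Outer input = (K'⊕opad) ∥ inner = 5e 20 5c 5c ∥ 03 01.
Outer hash (tag): sum = 94+32+92+92+3+1 = 314 → 01 3a.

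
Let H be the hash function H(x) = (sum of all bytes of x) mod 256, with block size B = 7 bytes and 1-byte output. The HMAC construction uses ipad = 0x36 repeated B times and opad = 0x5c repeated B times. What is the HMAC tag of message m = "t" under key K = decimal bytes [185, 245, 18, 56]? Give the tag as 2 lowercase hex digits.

ee

Key decimal bytes [185, 245, 18, 56] = b9 f5 12 38 is 4 bytes ≤ B = 7; zero-pad to 7 bytes: K' = b9 f5 12 38 00 00 00.
K' ⊕ ipad = 8f c3 24 0e 36 36 36.  K' ⊕ opad = e5 a9 4e 64 5c 5c 5c.
Inner input = (K'⊕ipad) ∥ m = 8f c3 24 0e 36 36 36 ∥ 74.
Inner hash: sum = 143+195+36+14+54+54+54+116 = 666; mod 256 = 154 → 9a.
Outer input = (K'⊕opad) ∥ inner = e5 a9 4e 64 5c 5c 5c ∥ 9a.
Outer hash (tag): sum = 229+169+78+100+92+92+92+154 = 1006; mod 256 = 238 → ee.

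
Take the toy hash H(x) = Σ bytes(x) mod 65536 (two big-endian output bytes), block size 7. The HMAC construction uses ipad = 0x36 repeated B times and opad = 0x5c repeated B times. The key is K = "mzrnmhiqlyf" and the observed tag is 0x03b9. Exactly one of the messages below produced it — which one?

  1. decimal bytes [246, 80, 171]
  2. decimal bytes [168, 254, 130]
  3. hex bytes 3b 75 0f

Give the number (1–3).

3

Key "mzrnmhiqlyf" = 6d 7a 72 6e 6d 68 69 71 6c 79 66 is 11 bytes > B = 7, so hash it first: H(key) = 04 c1, then zero-pad to 7 bytes: K' = 04 c1 00 00 00 00 00.
K' ⊕ ipad = 32 f7 36 36 36 36 36; K' ⊕ opad = 58 9d 5c 5c 5c 5c 5c.
m1: inner = H(32 f7 36 36 36 36 36 f6 50 ab) = 04 28; tag = H(58 9d 5c 5c 5c 5c 5c 04 28) = 02ed
m2: inner = H(32 f7 36 36 36 36 36 a8 fe 82) = 04 5f; tag = H(58 9d 5c 5c 5c 5c 5c 04 5f) = 0324
m3: inner = H(32 f7 36 36 36 36 36 3b 75 0f) = 02 f6; tag = H(58 9d 5c 5c 5c 5c 5c 02 f6) = 03b9 ← matches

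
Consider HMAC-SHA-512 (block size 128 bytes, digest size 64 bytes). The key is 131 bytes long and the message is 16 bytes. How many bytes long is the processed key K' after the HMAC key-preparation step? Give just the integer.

Key is 131 > 128 bytes, so it is hashed to 64 bytes then zero-padded to 128: |K'| = 128.

128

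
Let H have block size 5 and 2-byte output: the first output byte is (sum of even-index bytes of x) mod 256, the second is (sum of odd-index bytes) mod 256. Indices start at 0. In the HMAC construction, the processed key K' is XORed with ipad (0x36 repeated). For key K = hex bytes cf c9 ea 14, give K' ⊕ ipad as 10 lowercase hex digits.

Key hex bytes cf c9 ea 14 is 4 bytes ≤ B = 5; zero-pad to 5 bytes: K' = cf c9 ea 14 00.
XOR each byte with 0x36: cf⊕36=f9, c9⊕36=ff, ea⊕36=dc, 14⊕36=22, 00⊕36=36.

f9ffdc2236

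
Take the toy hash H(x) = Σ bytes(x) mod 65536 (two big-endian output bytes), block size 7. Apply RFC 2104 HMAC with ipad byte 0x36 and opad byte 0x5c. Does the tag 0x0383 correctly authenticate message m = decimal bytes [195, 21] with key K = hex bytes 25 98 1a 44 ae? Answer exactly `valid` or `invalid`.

valid

Key hex bytes 25 98 1a 44 ae is 5 bytes ≤ B = 7; zero-pad to 7 bytes: K' = 25 98 1a 44 ae 00 00.
K' ⊕ ipad = 13 ae 2c 72 98 36 36; K' ⊕ opad = 79 c4 46 18 f2 5c 5c.
Inner hash: sum = 19+174+44+114+152+54+54+195+21 = 827 → 03 3b.
Outer hash (recomputed tag): sum = 121+196+70+24+242+92+92+3+59 = 899 → 03 83.
Recomputed tag = 0383; claimed = 0383 → match.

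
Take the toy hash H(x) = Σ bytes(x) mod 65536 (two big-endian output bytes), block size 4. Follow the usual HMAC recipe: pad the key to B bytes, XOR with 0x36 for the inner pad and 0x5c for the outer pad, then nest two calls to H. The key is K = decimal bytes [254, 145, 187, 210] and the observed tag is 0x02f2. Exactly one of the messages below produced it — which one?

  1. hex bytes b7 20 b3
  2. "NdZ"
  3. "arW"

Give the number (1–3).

Key decimal bytes [254, 145, 187, 210] = fe 91 bb d2 is exactly B = 4 bytes: K' = fe 91 bb d2.
K' ⊕ ipad = c8 a7 8d e4; K' ⊕ opad = a2 cd e7 8e.
m1: inner = H(c8 a7 8d e4 b7 20 b3) = 04 6a; tag = H(a2 cd e7 8e 04 6a) = 0352
m2: inner = H(c8 a7 8d e4 4e 64 5a) = 03 ec; tag = H(a2 cd e7 8e 03 ec) = 03d3
m3: inner = H(c8 a7 8d e4 61 72 57) = 04 0a; tag = H(a2 cd e7 8e 04 0a) = 02f2 ← matches

3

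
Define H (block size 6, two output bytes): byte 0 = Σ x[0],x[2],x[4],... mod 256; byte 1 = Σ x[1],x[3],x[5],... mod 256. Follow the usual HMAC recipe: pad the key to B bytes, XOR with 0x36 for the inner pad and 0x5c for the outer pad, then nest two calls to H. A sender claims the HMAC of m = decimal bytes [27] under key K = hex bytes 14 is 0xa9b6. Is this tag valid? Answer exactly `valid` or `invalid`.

valid

Key hex bytes 14 is 1 byte ≤ B = 6; zero-pad to 6 bytes: K' = 14 00 00 00 00 00.
K' ⊕ ipad = 22 36 36 36 36 36; K' ⊕ opad = 48 5c 5c 5c 5c 5c.
Inner hash: even-index sum = 169 mod 256 = 169; odd-index sum = 162 mod 256 = 162 → a9 a2.
Outer hash (recomputed tag): even-index sum = 425 mod 256 = 169; odd-index sum = 438 mod 256 = 182 → a9 b6.
Recomputed tag = a9b6; claimed = a9b6 → match.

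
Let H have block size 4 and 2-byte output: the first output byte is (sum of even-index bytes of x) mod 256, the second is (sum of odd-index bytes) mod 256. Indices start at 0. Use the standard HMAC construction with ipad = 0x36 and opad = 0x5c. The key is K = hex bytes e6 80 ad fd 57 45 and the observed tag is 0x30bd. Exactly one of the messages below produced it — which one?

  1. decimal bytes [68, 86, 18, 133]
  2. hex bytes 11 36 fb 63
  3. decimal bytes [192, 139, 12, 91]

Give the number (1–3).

Key hex bytes e6 80 ad fd 57 45 is 6 bytes > B = 4, so hash it first: H(key) = ea c2, then zero-pad to 4 bytes: K' = ea c2 00 00.
K' ⊕ ipad = dc f4 36 36; K' ⊕ opad = b6 9e 5c 5c.
m1: inner = H(dc f4 36 36 44 56 12 85) = 68 05; tag = H(b6 9e 5c 5c 68 05) = 7aff
m2: inner = H(dc f4 36 36 11 36 fb 63) = 1e c3; tag = H(b6 9e 5c 5c 1e c3) = 30bd ← matches
m3: inner = H(dc f4 36 36 c0 8b 0c 5b) = de 10; tag = H(b6 9e 5c 5c de 10) = f00a

2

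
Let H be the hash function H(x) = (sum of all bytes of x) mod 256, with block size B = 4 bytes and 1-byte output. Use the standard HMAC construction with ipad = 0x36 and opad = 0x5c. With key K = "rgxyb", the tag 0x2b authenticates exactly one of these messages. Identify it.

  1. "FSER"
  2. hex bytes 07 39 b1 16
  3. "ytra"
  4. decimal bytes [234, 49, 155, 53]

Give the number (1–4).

Key "rgxyb" = 72 67 78 79 62 is 5 bytes > B = 4, so hash it first: H(key) = 2c, then zero-pad to 4 bytes: K' = 2c 00 00 00.
K' ⊕ ipad = 1a 36 36 36; K' ⊕ opad = 70 5c 5c 5c.
m1: inner = H(1a 36 36 36 46 53 45 52) = ec; tag = H(70 5c 5c 5c ec) = 70
m2: inner = H(1a 36 36 36 07 39 b1 16) = c3; tag = H(70 5c 5c 5c c3) = 47
m3: inner = H(1a 36 36 36 79 74 72 61) = 7c; tag = H(70 5c 5c 5c 7c) = 00
m4: inner = H(1a 36 36 36 ea 31 9b 35) = a7; tag = H(70 5c 5c 5c a7) = 2b ← matches

4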